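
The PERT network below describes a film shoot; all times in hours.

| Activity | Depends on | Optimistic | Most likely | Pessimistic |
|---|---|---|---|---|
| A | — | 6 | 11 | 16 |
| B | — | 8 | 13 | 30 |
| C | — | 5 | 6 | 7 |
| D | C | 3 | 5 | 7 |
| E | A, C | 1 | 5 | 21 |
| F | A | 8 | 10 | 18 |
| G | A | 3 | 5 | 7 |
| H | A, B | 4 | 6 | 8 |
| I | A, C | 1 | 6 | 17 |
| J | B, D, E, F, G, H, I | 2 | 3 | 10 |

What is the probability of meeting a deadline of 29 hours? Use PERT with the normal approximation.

0.866

te_A = (6 + 4·11 + 16)/6 = 66/6 = 11; σ²_A = ((16−6)/6)² = 2.778
te_B = (8 + 4·13 + 30)/6 = 90/6 = 15; σ²_B = ((30−8)/6)² = 13.444
te_C = (5 + 4·6 + 7)/6 = 36/6 = 6; σ²_C = ((7−5)/6)² = 0.111
te_D = (3 + 4·5 + 7)/6 = 30/6 = 5; σ²_D = ((7−3)/6)² = 0.444
te_E = (1 + 4·5 + 21)/6 = 42/6 = 7; σ²_E = ((21−1)/6)² = 11.111
te_F = (8 + 4·10 + 18)/6 = 66/6 = 11; σ²_F = ((18−8)/6)² = 2.778
te_G = (3 + 4·5 + 7)/6 = 30/6 = 5; σ²_G = ((7−3)/6)² = 0.444
te_H = (4 + 4·6 + 8)/6 = 36/6 = 6; σ²_H = ((8−4)/6)² = 0.444
te_I = (1 + 4·6 + 17)/6 = 42/6 = 7; σ²_I = ((17−1)/6)² = 7.111
te_J = (2 + 4·3 + 10)/6 = 24/6 = 4; σ²_J = ((10−2)/6)² = 1.778

Forward pass:
ES_A = 0; EF_A = 11
ES_B = 0; EF_B = 15
ES_C = 0; EF_C = 6
ES_D = 6; EF_D = 6+5 = 11
ES_E = max(EF_A=11, EF_C=6) = 11; EF_E = 11+7 = 18
ES_F = 11; EF_F = 11+11 = 22
ES_G = 11; EF_G = 11+5 = 16
ES_H = max(EF_A=11, EF_B=15) = 15; EF_H = 15+6 = 21
ES_I = max(EF_A=11, EF_C=6) = 11; EF_I = 11+7 = 18
ES_J = max(EF_B=15, EF_D=11, EF_E=18, EF_F=22, EF_G=16, EF_H=21, EF_I=18) = 22; EF_J = 22+4 = 26
Expected project duration μ = 26 hours. Critical path: A → F → J.

Variance along critical path = 2.778 + 2.778 + 1.778 = 7.333; σ = √7.333 = 2.708 hours.
Z = (29 − 26) / 2.708 = 1.108
P(T ≤ 29) = Φ(1.108) ≈ 0.866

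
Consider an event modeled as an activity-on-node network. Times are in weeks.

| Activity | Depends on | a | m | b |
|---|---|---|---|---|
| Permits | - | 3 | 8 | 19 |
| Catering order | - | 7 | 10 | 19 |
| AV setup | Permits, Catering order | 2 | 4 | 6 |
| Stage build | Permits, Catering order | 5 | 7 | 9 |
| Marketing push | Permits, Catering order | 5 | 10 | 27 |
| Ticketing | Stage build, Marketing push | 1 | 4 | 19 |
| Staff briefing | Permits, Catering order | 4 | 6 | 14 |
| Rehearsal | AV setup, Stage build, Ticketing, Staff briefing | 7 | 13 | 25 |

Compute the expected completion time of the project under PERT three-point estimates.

te_Permits = (3 + 4·8 + 19)/6 = 54/6 = 9
te_Catering order = (7 + 4·10 + 19)/6 = 66/6 = 11
te_AV setup = (2 + 4·4 + 6)/6 = 24/6 = 4
te_Stage build = (5 + 4·7 + 9)/6 = 42/6 = 7
te_Marketing push = (5 + 4·10 + 27)/6 = 72/6 = 12
te_Ticketing = (1 + 4·4 + 19)/6 = 36/6 = 6
te_Staff briefing = (4 + 4·6 + 14)/6 = 42/6 = 7
te_Rehearsal = (7 + 4·13 + 25)/6 = 84/6 = 14

Forward pass:
ES_Permits = 0; EF_Permits = 9
ES_Catering order = 0; EF_Catering order = 11
ES_AV setup = max(EF_Permits=9, EF_Catering order=11) = 11; EF_AV setup = 11+4 = 15
ES_Stage build = max(EF_Permits=9, EF_Catering order=11) = 11; EF_Stage build = 11+7 = 18
ES_Marketing push = max(EF_Permits=9, EF_Catering order=11) = 11; EF_Marketing push = 11+12 = 23
ES_Ticketing = max(EF_Stage build=18, EF_Marketing push=23) = 23; EF_Ticketing = 23+6 = 29
ES_Staff briefing = max(EF_Permits=9, EF_Catering order=11) = 11; EF_Staff briefing = 11+7 = 18
ES_Rehearsal = max(EF_AV setup=15, EF_Stage build=18, EF_Ticketing=29, EF_Staff briefing=18) = 29; EF_Rehearsal = 29+14 = 43
Expected project duration μ = 43 weeks. Critical path: Catering order → Marketing push → Ticketing → Rehearsal.

43 weeks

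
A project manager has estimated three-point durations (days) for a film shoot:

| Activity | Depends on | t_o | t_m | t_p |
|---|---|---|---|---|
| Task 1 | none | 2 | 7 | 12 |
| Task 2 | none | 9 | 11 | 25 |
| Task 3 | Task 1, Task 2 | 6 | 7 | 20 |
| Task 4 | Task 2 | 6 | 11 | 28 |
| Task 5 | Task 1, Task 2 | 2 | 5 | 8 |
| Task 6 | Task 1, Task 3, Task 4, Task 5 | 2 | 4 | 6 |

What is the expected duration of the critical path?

te_Task 1 = (2 + 4·7 + 12)/6 = 42/6 = 7
te_Task 2 = (9 + 4·11 + 25)/6 = 78/6 = 13
te_Task 3 = (6 + 4·7 + 20)/6 = 54/6 = 9
te_Task 4 = (6 + 4·11 + 28)/6 = 78/6 = 13
te_Task 5 = (2 + 4·5 + 8)/6 = 30/6 = 5
te_Task 6 = (2 + 4·4 + 6)/6 = 24/6 = 4

Forward pass:
ES_Task 1 = 0; EF_Task 1 = 7
ES_Task 2 = 0; EF_Task 2 = 13
ES_Task 3 = max(EF_Task 1=7, EF_Task 2=13) = 13; EF_Task 3 = 13+9 = 22
ES_Task 4 = 13; EF_Task 4 = 13+13 = 26
ES_Task 5 = max(EF_Task 1=7, EF_Task 2=13) = 13; EF_Task 5 = 13+5 = 18
ES_Task 6 = max(EF_Task 1=7, EF_Task 3=22, EF_Task 4=26, EF_Task 5=18) = 26; EF_Task 6 = 26+4 = 30
Expected project duration μ = 30 days. Critical path: Task 2 → Task 4 → Task 6.

30 days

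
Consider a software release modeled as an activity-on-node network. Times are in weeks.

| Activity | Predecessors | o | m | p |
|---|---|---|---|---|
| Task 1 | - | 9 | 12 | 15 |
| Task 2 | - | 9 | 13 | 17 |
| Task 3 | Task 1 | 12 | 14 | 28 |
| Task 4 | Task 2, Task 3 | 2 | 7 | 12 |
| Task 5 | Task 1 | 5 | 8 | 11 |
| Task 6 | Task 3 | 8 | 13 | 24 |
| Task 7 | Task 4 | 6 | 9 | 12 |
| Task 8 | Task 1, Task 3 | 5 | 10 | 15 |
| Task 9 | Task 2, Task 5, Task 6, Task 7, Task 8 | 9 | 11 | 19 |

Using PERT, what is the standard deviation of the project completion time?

te_Task 1 = (9 + 4·12 + 15)/6 = 72/6 = 12; σ²_Task 1 = ((15−9)/6)² = 1.000
te_Task 2 = (9 + 4·13 + 17)/6 = 78/6 = 13; σ²_Task 2 = ((17−9)/6)² = 1.778
te_Task 3 = (12 + 4·14 + 28)/6 = 96/6 = 16; σ²_Task 3 = ((28−12)/6)² = 7.111
te_Task 4 = (2 + 4·7 + 12)/6 = 42/6 = 7; σ²_Task 4 = ((12−2)/6)² = 2.778
te_Task 5 = (5 + 4·8 + 11)/6 = 48/6 = 8; σ²_Task 5 = ((11−5)/6)² = 1.000
te_Task 6 = (8 + 4·13 + 24)/6 = 84/6 = 14; σ²_Task 6 = ((24−8)/6)² = 7.111
te_Task 7 = (6 + 4·9 + 12)/6 = 54/6 = 9; σ²_Task 7 = ((12−6)/6)² = 1.000
te_Task 8 = (5 + 4·10 + 15)/6 = 60/6 = 10; σ²_Task 8 = ((15−5)/6)² = 2.778
te_Task 9 = (9 + 4·11 + 19)/6 = 72/6 = 12; σ²_Task 9 = ((19−9)/6)² = 2.778

Forward pass:
ES_Task 1 = 0; EF_Task 1 = 12
ES_Task 2 = 0; EF_Task 2 = 13
ES_Task 3 = 12; EF_Task 3 = 12+16 = 28
ES_Task 4 = max(EF_Task 2=13, EF_Task 3=28) = 28; EF_Task 4 = 28+7 = 35
ES_Task 5 = 12; EF_Task 5 = 12+8 = 20
ES_Task 6 = 28; EF_Task 6 = 28+14 = 42
ES_Task 7 = 35; EF_Task 7 = 35+9 = 44
ES_Task 8 = max(EF_Task 1=12, EF_Task 3=28) = 28; EF_Task 8 = 28+10 = 38
ES_Task 9 = max(EF_Task 2=13, EF_Task 5=20, EF_Task 6=42, EF_Task 7=44, EF_Task 8=38) = 44; EF_Task 9 = 44+12 = 56
Expected project duration μ = 56 weeks. Critical path: Task 1 → Task 3 → Task 4 → Task 7 → Task 9.

Variance along critical path = 1.000 + 7.111 + 2.778 + 1.000 + 2.778 = 14.667
σ = √14.667 = 3.830 weeks

3.83 weeks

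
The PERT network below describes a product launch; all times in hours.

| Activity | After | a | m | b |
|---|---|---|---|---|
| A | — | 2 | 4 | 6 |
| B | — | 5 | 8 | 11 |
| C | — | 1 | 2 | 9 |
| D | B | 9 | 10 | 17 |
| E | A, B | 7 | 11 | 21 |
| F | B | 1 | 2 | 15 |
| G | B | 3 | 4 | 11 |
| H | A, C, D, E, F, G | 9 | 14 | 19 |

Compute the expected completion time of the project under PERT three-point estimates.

te_A = (2 + 4·4 + 6)/6 = 24/6 = 4
te_B = (5 + 4·8 + 11)/6 = 48/6 = 8
te_C = (1 + 4·2 + 9)/6 = 18/6 = 3
te_D = (9 + 4·10 + 17)/6 = 66/6 = 11
te_E = (7 + 4·11 + 21)/6 = 72/6 = 12
te_F = (1 + 4·2 + 15)/6 = 24/6 = 4
te_G = (3 + 4·4 + 11)/6 = 30/6 = 5
te_H = (9 + 4·14 + 19)/6 = 84/6 = 14

Forward pass:
ES_A = 0; EF_A = 4
ES_B = 0; EF_B = 8
ES_C = 0; EF_C = 3
ES_D = 8; EF_D = 8+11 = 19
ES_E = max(EF_A=4, EF_B=8) = 8; EF_E = 8+12 = 20
ES_F = 8; EF_F = 8+4 = 12
ES_G = 8; EF_G = 8+5 = 13
ES_H = max(EF_A=4, EF_C=3, EF_D=19, EF_E=20, EF_F=12, EF_G=13) = 20; EF_H = 20+14 = 34
Expected project duration μ = 34 hours. Critical path: B → E → H.

34 hours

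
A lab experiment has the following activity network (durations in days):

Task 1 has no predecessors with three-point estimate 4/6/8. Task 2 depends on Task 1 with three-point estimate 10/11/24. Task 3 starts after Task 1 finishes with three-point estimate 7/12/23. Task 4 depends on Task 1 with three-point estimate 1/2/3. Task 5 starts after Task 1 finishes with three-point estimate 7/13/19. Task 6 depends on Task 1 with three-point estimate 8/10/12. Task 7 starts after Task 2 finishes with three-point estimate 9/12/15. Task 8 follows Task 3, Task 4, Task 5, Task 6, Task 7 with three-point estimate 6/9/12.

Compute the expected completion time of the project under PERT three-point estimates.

te_Task 1 = (4 + 4·6 + 8)/6 = 36/6 = 6
te_Task 2 = (10 + 4·11 + 24)/6 = 78/6 = 13
te_Task 3 = (7 + 4·12 + 23)/6 = 78/6 = 13
te_Task 4 = (1 + 4·2 + 3)/6 = 12/6 = 2
te_Task 5 = (7 + 4·13 + 19)/6 = 78/6 = 13
te_Task 6 = (8 + 4·10 + 12)/6 = 60/6 = 10
te_Task 7 = (9 + 4·12 + 15)/6 = 72/6 = 12
te_Task 8 = (6 + 4·9 + 12)/6 = 54/6 = 9

Forward pass:
ES_Task 1 = 0; EF_Task 1 = 6
ES_Task 2 = 6; EF_Task 2 = 6+13 = 19
ES_Task 3 = 6; EF_Task 3 = 6+13 = 19
ES_Task 4 = 6; EF_Task 4 = 6+2 = 8
ES_Task 5 = 6; EF_Task 5 = 6+13 = 19
ES_Task 6 = 6; EF_Task 6 = 6+10 = 16
ES_Task 7 = 19; EF_Task 7 = 19+12 = 31
ES_Task 8 = max(EF_Task 3=19, EF_Task 4=8, EF_Task 5=19, EF_Task 6=16, EF_Task 7=31) = 31; EF_Task 8 = 31+9 = 40
Expected project duration μ = 40 days. Critical path: Task 1 → Task 2 → Task 7 → Task 8.

40 days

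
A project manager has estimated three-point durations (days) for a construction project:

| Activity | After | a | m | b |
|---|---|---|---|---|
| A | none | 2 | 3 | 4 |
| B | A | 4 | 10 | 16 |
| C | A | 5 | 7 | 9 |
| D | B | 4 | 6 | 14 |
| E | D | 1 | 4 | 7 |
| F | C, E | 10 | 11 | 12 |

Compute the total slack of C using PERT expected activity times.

14 days

te_A = (2 + 4·3 + 4)/6 = 18/6 = 3
te_B = (4 + 4·10 + 16)/6 = 60/6 = 10
te_C = (5 + 4·7 + 9)/6 = 42/6 = 7
te_D = (4 + 4·6 + 14)/6 = 42/6 = 7
te_E = (1 + 4·4 + 7)/6 = 24/6 = 4
te_F = (10 + 4·11 + 12)/6 = 66/6 = 11

Forward pass:
ES_A = 0; EF_A = 3
ES_B = 3; EF_B = 3+10 = 13
ES_C = 3; EF_C = 3+7 = 10
ES_D = 13; EF_D = 13+7 = 20
ES_E = 20; EF_E = 20+4 = 24
ES_F = max(EF_C=10, EF_E=24) = 24; EF_F = 24+11 = 35
Expected project duration μ = 35 days. Critical path: A → B → D → E → F.

Backward pass:
LF_F = 35; LS_F = 35−11 = 24
LF_E = LS_F = 24; LS_E = 24−4 = 20
LF_D = LS_E = 20; LS_D = 20−7 = 13
LF_C = LS_F = 24; LS_C = 24−7 = 17
LF_B = LS_D = 13; LS_B = 13−10 = 3
LF_A = min(LS_B=3, LS_C=17) = 3; LS_A = 3−3 = 0
Slack_C = LS_C − ES_C = 17 − 3 = 14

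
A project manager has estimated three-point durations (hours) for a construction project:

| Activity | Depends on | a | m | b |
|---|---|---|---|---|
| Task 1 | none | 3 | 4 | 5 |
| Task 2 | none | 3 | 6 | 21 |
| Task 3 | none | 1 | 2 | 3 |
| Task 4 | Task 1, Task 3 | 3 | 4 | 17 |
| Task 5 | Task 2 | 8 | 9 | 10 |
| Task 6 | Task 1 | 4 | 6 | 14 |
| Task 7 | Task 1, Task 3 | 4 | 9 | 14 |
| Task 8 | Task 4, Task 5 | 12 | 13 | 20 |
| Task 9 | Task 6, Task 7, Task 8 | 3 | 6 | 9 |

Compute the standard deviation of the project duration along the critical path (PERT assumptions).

3.45 hours

te_Task 1 = (3 + 4·4 + 5)/6 = 24/6 = 4; σ²_Task 1 = ((5−3)/6)² = 0.111
te_Task 2 = (3 + 4·6 + 21)/6 = 48/6 = 8; σ²_Task 2 = ((21−3)/6)² = 9.000
te_Task 3 = (1 + 4·2 + 3)/6 = 12/6 = 2; σ²_Task 3 = ((3−1)/6)² = 0.111
te_Task 4 = (3 + 4·4 + 17)/6 = 36/6 = 6; σ²_Task 4 = ((17−3)/6)² = 5.444
te_Task 5 = (8 + 4·9 + 10)/6 = 54/6 = 9; σ²_Task 5 = ((10−8)/6)² = 0.111
te_Task 6 = (4 + 4·6 + 14)/6 = 42/6 = 7; σ²_Task 6 = ((14−4)/6)² = 2.778
te_Task 7 = (4 + 4·9 + 14)/6 = 54/6 = 9; σ²_Task 7 = ((14−4)/6)² = 2.778
te_Task 8 = (12 + 4·13 + 20)/6 = 84/6 = 14; σ²_Task 8 = ((20−12)/6)² = 1.778
te_Task 9 = (3 + 4·6 + 9)/6 = 36/6 = 6; σ²_Task 9 = ((9−3)/6)² = 1.000

Forward pass:
ES_Task 1 = 0; EF_Task 1 = 4
ES_Task 2 = 0; EF_Task 2 = 8
ES_Task 3 = 0; EF_Task 3 = 2
ES_Task 4 = max(EF_Task 1=4, EF_Task 3=2) = 4; EF_Task 4 = 4+6 = 10
ES_Task 5 = 8; EF_Task 5 = 8+9 = 17
ES_Task 6 = 4; EF_Task 6 = 4+7 = 11
ES_Task 7 = max(EF_Task 1=4, EF_Task 3=2) = 4; EF_Task 7 = 4+9 = 13
ES_Task 8 = max(EF_Task 4=10, EF_Task 5=17) = 17; EF_Task 8 = 17+14 = 31
ES_Task 9 = max(EF_Task 6=11, EF_Task 7=13, EF_Task 8=31) = 31; EF_Task 9 = 31+6 = 37
Expected project duration μ = 37 hours. Critical path: Task 2 → Task 5 → Task 8 → Task 9.

Variance along critical path = 9.000 + 0.111 + 1.778 + 1.000 = 11.889
σ = √11.889 = 3.448 hours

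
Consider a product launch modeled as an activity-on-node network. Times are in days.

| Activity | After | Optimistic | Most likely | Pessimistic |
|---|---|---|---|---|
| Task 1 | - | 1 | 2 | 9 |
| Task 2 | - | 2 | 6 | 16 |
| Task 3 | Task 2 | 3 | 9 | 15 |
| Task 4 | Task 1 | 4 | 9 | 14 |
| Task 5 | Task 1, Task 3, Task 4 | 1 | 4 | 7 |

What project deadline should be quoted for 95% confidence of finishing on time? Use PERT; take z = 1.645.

25.3 days

te_Task 1 = (1 + 4·2 + 9)/6 = 18/6 = 3; σ²_Task 1 = ((9−1)/6)² = 1.778
te_Task 2 = (2 + 4·6 + 16)/6 = 42/6 = 7; σ²_Task 2 = ((16−2)/6)² = 5.444
te_Task 3 = (3 + 4·9 + 15)/6 = 54/6 = 9; σ²_Task 3 = ((15−3)/6)² = 4.000
te_Task 4 = (4 + 4·9 + 14)/6 = 54/6 = 9; σ²_Task 4 = ((14−4)/6)² = 2.778
te_Task 5 = (1 + 4·4 + 7)/6 = 24/6 = 4; σ²_Task 5 = ((7−1)/6)² = 1.000

Forward pass:
ES_Task 1 = 0; EF_Task 1 = 3
ES_Task 2 = 0; EF_Task 2 = 7
ES_Task 3 = 7; EF_Task 3 = 7+9 = 16
ES_Task 4 = 3; EF_Task 4 = 3+9 = 12
ES_Task 5 = max(EF_Task 1=3, EF_Task 3=16, EF_Task 4=12) = 16; EF_Task 5 = 16+4 = 20
Expected project duration μ = 20 days. Critical path: Task 2 → Task 3 → Task 5.

Variance along critical path = 5.444 + 4.000 + 1.000 = 10.444; σ = 3.232 days.
D = μ + z·σ = 20 + 1.645·3.232 = 25.3 days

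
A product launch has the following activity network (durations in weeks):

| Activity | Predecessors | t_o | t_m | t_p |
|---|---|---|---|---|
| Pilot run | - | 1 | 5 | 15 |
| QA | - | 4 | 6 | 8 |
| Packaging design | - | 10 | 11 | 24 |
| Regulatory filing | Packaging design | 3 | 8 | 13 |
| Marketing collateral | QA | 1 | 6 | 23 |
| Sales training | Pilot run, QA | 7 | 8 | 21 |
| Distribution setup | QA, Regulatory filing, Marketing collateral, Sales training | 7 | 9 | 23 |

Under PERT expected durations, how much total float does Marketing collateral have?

7 weeks

te_Pilot run = (1 + 4·5 + 15)/6 = 36/6 = 6
te_QA = (4 + 4·6 + 8)/6 = 36/6 = 6
te_Packaging design = (10 + 4·11 + 24)/6 = 78/6 = 13
te_Regulatory filing = (3 + 4·8 + 13)/6 = 48/6 = 8
te_Marketing collateral = (1 + 4·6 + 23)/6 = 48/6 = 8
te_Sales training = (7 + 4·8 + 21)/6 = 60/6 = 10
te_Distribution setup = (7 + 4·9 + 23)/6 = 66/6 = 11

Forward pass:
ES_Pilot run = 0; EF_Pilot run = 6
ES_QA = 0; EF_QA = 6
ES_Packaging design = 0; EF_Packaging design = 13
ES_Regulatory filing = 13; EF_Regulatory filing = 13+8 = 21
ES_Marketing collateral = 6; EF_Marketing collateral = 6+8 = 14
ES_Sales training = max(EF_Pilot run=6, EF_QA=6) = 6; EF_Sales training = 6+10 = 16
ES_Distribution setup = max(EF_QA=6, EF_Regulatory filing=21, EF_Marketing collateral=14, EF_Sales training=16) = 21; EF_Distribution setup = 21+11 = 32
Expected project duration μ = 32 weeks. Critical path: Packaging design → Regulatory filing → Distribution setup.

Backward pass:
LF_Distribution setup = 32; LS_Distribution setup = 32−11 = 21
LF_Sales training = LS_Distribution setup = 21; LS_Sales training = 21−10 = 11
LF_Marketing collateral = LS_Distribution setup = 21; LS_Marketing collateral = 21−8 = 13
LF_Regulatory filing = LS_Distribution setup = 21; LS_Regulatory filing = 21−8 = 13
LF_Packaging design = LS_Regulatory filing = 13; LS_Packaging design = 13−13 = 0
LF_QA = min(LS_Marketing collateral=13, LS_Sales training=11, LS_Distribution setup=21) = 11; LS_QA = 11−6 = 5
LF_Pilot run = LS_Sales training = 11; LS_Pilot run = 11−6 = 5
Slack_Marketing collateral = LS_Marketing collateral − ES_Marketing collateral = 13 − 6 = 7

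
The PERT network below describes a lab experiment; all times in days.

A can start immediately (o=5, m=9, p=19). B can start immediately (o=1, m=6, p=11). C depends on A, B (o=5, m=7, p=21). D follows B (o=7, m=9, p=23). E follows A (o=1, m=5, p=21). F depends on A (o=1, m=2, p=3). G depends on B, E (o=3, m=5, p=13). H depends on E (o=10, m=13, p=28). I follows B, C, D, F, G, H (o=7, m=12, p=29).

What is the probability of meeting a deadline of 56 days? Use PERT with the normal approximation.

0.945

te_A = (5 + 4·9 + 19)/6 = 60/6 = 10; σ²_A = ((19−5)/6)² = 5.444
te_B = (1 + 4·6 + 11)/6 = 36/6 = 6; σ²_B = ((11−1)/6)² = 2.778
te_C = (5 + 4·7 + 21)/6 = 54/6 = 9; σ²_C = ((21−5)/6)² = 7.111
te_D = (7 + 4·9 + 23)/6 = 66/6 = 11; σ²_D = ((23−7)/6)² = 7.111
te_E = (1 + 4·5 + 21)/6 = 42/6 = 7; σ²_E = ((21−1)/6)² = 11.111
te_F = (1 + 4·2 + 3)/6 = 12/6 = 2; σ²_F = ((3−1)/6)² = 0.111
te_G = (3 + 4·5 + 13)/6 = 36/6 = 6; σ²_G = ((13−3)/6)² = 2.778
te_H = (10 + 4·13 + 28)/6 = 90/6 = 15; σ²_H = ((28−10)/6)² = 9.000
te_I = (7 + 4·12 + 29)/6 = 84/6 = 14; σ²_I = ((29−7)/6)² = 13.444

Forward pass:
ES_A = 0; EF_A = 10
ES_B = 0; EF_B = 6
ES_C = max(EF_A=10, EF_B=6) = 10; EF_C = 10+9 = 19
ES_D = 6; EF_D = 6+11 = 17
ES_E = 10; EF_E = 10+7 = 17
ES_F = 10; EF_F = 10+2 = 12
ES_G = max(EF_B=6, EF_E=17) = 17; EF_G = 17+6 = 23
ES_H = 17; EF_H = 17+15 = 32
ES_I = max(EF_B=6, EF_C=19, EF_D=17, EF_F=12, EF_G=23, EF_H=32) = 32; EF_I = 32+14 = 46
Expected project duration μ = 46 days. Critical path: A → E → H → I.

Variance along critical path = 5.444 + 11.111 + 9.000 + 13.444 = 39.000; σ = √39.000 = 6.245 days.
Z = (56 − 46) / 6.245 = 1.601
P(T ≤ 56) = Φ(1.601) ≈ 0.945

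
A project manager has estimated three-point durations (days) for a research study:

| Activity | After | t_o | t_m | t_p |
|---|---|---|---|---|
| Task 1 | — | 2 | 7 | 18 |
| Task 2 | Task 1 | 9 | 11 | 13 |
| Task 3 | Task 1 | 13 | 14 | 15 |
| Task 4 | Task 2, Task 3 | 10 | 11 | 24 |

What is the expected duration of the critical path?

35 days

te_Task 1 = (2 + 4·7 + 18)/6 = 48/6 = 8
te_Task 2 = (9 + 4·11 + 13)/6 = 66/6 = 11
te_Task 3 = (13 + 4·14 + 15)/6 = 84/6 = 14
te_Task 4 = (10 + 4·11 + 24)/6 = 78/6 = 13

Forward pass:
ES_Task 1 = 0; EF_Task 1 = 8
ES_Task 2 = 8; EF_Task 2 = 8+11 = 19
ES_Task 3 = 8; EF_Task 3 = 8+14 = 22
ES_Task 4 = max(EF_Task 2=19, EF_Task 3=22) = 22; EF_Task 4 = 22+13 = 35
Expected project duration μ = 35 days. Critical path: Task 1 → Task 3 → Task 4.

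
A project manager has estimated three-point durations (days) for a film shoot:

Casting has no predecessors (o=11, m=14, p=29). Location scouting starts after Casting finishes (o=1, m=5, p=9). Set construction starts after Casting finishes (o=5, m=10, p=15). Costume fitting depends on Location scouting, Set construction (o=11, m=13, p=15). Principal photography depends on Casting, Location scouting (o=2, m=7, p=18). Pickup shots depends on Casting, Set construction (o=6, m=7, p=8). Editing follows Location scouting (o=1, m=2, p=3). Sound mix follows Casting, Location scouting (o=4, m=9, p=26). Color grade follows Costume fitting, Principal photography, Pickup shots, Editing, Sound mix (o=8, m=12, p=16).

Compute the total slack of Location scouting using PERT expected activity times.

5 days

te_Casting = (11 + 4·14 + 29)/6 = 96/6 = 16
te_Location scouting = (1 + 4·5 + 9)/6 = 30/6 = 5
te_Set construction = (5 + 4·10 + 15)/6 = 60/6 = 10
te_Costume fitting = (11 + 4·13 + 15)/6 = 78/6 = 13
te_Principal photography = (2 + 4·7 + 18)/6 = 48/6 = 8
te_Pickup shots = (6 + 4·7 + 8)/6 = 42/6 = 7
te_Editing = (1 + 4·2 + 3)/6 = 12/6 = 2
te_Sound mix = (4 + 4·9 + 26)/6 = 66/6 = 11
te_Color grade = (8 + 4·12 + 16)/6 = 72/6 = 12

Forward pass:
ES_Casting = 0; EF_Casting = 16
ES_Location scouting = 16; EF_Location scouting = 16+5 = 21
ES_Set construction = 16; EF_Set construction = 16+10 = 26
ES_Costume fitting = max(EF_Location scouting=21, EF_Set construction=26) = 26; EF_Costume fitting = 26+13 = 39
ES_Principal photography = max(EF_Casting=16, EF_Location scouting=21) = 21; EF_Principal photography = 21+8 = 29
ES_Pickup shots = max(EF_Casting=16, EF_Set construction=26) = 26; EF_Pickup shots = 26+7 = 33
ES_Editing = 21; EF_Editing = 21+2 = 23
ES_Sound mix = max(EF_Casting=16, EF_Location scouting=21) = 21; EF_Sound mix = 21+11 = 32
ES_Color grade = max(EF_Costume fitting=39, EF_Principal photography=29, EF_Pickup shots=33, EF_Editing=23, EF_Sound mix=32) = 39; EF_Color grade = 39+12 = 51
Expected project duration μ = 51 days. Critical path: Casting → Set construction → Costume fitting → Color grade.

Backward pass:
LF_Color grade = 51; LS_Color grade = 51−12 = 39
LF_Sound mix = LS_Color grade = 39; LS_Sound mix = 39−11 = 28
LF_Editing = LS_Color grade = 39; LS_Editing = 39−2 = 37
LF_Pickup shots = LS_Color grade = 39; LS_Pickup shots = 39−7 = 32
LF_Principal photography = LS_Color grade = 39; LS_Principal photography = 39−8 = 31
LF_Costume fitting = LS_Color grade = 39; LS_Costume fitting = 39−13 = 26
LF_Set construction = min(LS_Costume fitting=26, LS_Pickup shots=32) = 26; LS_Set construction = 26−10 = 16
LF_Location scouting = min(LS_Costume fitting=26, LS_Principal photography=31, LS_Editing=37, LS_Sound mix=28) = 26; LS_Location scouting = 26−5 = 21
LF_Casting = min(LS_Location scouting=21, LS_Set construction=16, LS_Principal photography=31, LS_Pickup shots=32, LS_Sound mix=28) = 16; LS_Casting = 16−16 = 0
Slack_Location scouting = LS_Location scouting − ES_Location scouting = 21 − 16 = 5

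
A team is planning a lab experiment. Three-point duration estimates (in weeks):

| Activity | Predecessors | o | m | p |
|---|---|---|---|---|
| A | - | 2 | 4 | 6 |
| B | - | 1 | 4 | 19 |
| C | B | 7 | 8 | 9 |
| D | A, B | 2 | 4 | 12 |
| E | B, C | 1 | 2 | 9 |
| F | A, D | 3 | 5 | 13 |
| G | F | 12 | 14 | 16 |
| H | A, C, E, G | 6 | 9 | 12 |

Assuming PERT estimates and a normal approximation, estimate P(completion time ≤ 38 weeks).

0.309

te_A = (2 + 4·4 + 6)/6 = 24/6 = 4; σ²_A = ((6−2)/6)² = 0.444
te_B = (1 + 4·4 + 19)/6 = 36/6 = 6; σ²_B = ((19−1)/6)² = 9.000
te_C = (7 + 4·8 + 9)/6 = 48/6 = 8; σ²_C = ((9−7)/6)² = 0.111
te_D = (2 + 4·4 + 12)/6 = 30/6 = 5; σ²_D = ((12−2)/6)² = 2.778
te_E = (1 + 4·2 + 9)/6 = 18/6 = 3; σ²_E = ((9−1)/6)² = 1.778
te_F = (3 + 4·5 + 13)/6 = 36/6 = 6; σ²_F = ((13−3)/6)² = 2.778
te_G = (12 + 4·14 + 16)/6 = 84/6 = 14; σ²_G = ((16−12)/6)² = 0.444
te_H = (6 + 4·9 + 12)/6 = 54/6 = 9; σ²_H = ((12−6)/6)² = 1.000

Forward pass:
ES_A = 0; EF_A = 4
ES_B = 0; EF_B = 6
ES_C = 6; EF_C = 6+8 = 14
ES_D = max(EF_A=4, EF_B=6) = 6; EF_D = 6+5 = 11
ES_E = max(EF_B=6, EF_C=14) = 14; EF_E = 14+3 = 17
ES_F = max(EF_A=4, EF_D=11) = 11; EF_F = 11+6 = 17
ES_G = 17; EF_G = 17+14 = 31
ES_H = max(EF_A=4, EF_C=14, EF_E=17, EF_G=31) = 31; EF_H = 31+9 = 40
Expected project duration μ = 40 weeks. Critical path: B → D → F → G → H.

Variance along critical path = 9.000 + 2.778 + 2.778 + 0.444 + 1.000 = 16.000; σ = √16.000 = 4.000 weeks.
Z = (38 − 40) / 4.000 = -0.500
P(T ≤ 38) = Φ(-0.500) ≈ 0.309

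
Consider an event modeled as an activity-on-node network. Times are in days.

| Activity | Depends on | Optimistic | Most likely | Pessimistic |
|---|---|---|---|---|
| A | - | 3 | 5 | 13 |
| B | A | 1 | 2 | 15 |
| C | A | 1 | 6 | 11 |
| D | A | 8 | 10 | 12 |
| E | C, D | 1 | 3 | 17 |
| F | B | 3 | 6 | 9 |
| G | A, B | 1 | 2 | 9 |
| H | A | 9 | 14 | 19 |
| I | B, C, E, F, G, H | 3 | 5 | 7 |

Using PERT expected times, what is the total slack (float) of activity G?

te_A = (3 + 4·5 + 13)/6 = 36/6 = 6
te_B = (1 + 4·2 + 15)/6 = 24/6 = 4
te_C = (1 + 4·6 + 11)/6 = 36/6 = 6
te_D = (8 + 4·10 + 12)/6 = 60/6 = 10
te_E = (1 + 4·3 + 17)/6 = 30/6 = 5
te_F = (3 + 4·6 + 9)/6 = 36/6 = 6
te_G = (1 + 4·2 + 9)/6 = 18/6 = 3
te_H = (9 + 4·14 + 19)/6 = 84/6 = 14
te_I = (3 + 4·5 + 7)/6 = 30/6 = 5

Forward pass:
ES_A = 0; EF_A = 6
ES_B = 6; EF_B = 6+4 = 10
ES_C = 6; EF_C = 6+6 = 12
ES_D = 6; EF_D = 6+10 = 16
ES_E = max(EF_C=12, EF_D=16) = 16; EF_E = 16+5 = 21
ES_F = 10; EF_F = 10+6 = 16
ES_G = max(EF_A=6, EF_B=10) = 10; EF_G = 10+3 = 13
ES_H = 6; EF_H = 6+14 = 20
ES_I = max(EF_B=10, EF_C=12, EF_E=21, EF_F=16, EF_G=13, EF_H=20) = 21; EF_I = 21+5 = 26
Expected project duration μ = 26 days. Critical path: A → D → E → I.

Backward pass:
LF_I = 26; LS_I = 26−5 = 21
LF_H = LS_I = 21; LS_H = 21−14 = 7
LF_G = LS_I = 21; LS_G = 21−3 = 18
LF_F = LS_I = 21; LS_F = 21−6 = 15
LF_E = LS_I = 21; LS_E = 21−5 = 16
LF_D = LS_E = 16; LS_D = 16−10 = 6
LF_C = min(LS_E=16, LS_I=21) = 16; LS_C = 16−6 = 10
LF_B = min(LS_F=15, LS_G=18, LS_I=21) = 15; LS_B = 15−4 = 11
LF_A = min(LS_B=11, LS_C=10, LS_D=6, LS_G=18, LS_H=7) = 6; LS_A = 6−6 = 0
Slack_G = LS_G − ES_G = 18 − 10 = 8

8 days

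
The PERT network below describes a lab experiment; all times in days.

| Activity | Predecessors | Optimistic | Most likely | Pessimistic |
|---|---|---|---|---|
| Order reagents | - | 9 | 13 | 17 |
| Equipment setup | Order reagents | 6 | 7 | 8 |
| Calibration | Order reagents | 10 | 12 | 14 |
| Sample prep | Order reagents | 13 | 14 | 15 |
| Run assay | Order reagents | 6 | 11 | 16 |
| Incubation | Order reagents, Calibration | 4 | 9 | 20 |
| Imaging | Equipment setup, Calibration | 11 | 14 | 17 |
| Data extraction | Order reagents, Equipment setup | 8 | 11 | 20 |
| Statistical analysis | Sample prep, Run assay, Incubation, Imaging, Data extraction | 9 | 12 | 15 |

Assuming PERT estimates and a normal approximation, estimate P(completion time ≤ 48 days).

0.072

te_Order reagents = (9 + 4·13 + 17)/6 = 78/6 = 13; σ²_Order reagents = ((17−9)/6)² = 1.778
te_Equipment setup = (6 + 4·7 + 8)/6 = 42/6 = 7; σ²_Equipment setup = ((8−6)/6)² = 0.111
te_Calibration = (10 + 4·12 + 14)/6 = 72/6 = 12; σ²_Calibration = ((14−10)/6)² = 0.444
te_Sample prep = (13 + 4·14 + 15)/6 = 84/6 = 14; σ²_Sample prep = ((15−13)/6)² = 0.111
te_Run assay = (6 + 4·11 + 16)/6 = 66/6 = 11; σ²_Run assay = ((16−6)/6)² = 2.778
te_Incubation = (4 + 4·9 + 20)/6 = 60/6 = 10; σ²_Incubation = ((20−4)/6)² = 7.111
te_Imaging = (11 + 4·14 + 17)/6 = 84/6 = 14; σ²_Imaging = ((17−11)/6)² = 1.000
te_Data extraction = (8 + 4·11 + 20)/6 = 72/6 = 12; σ²_Data extraction = ((20−8)/6)² = 4.000
te_Statistical analysis = (9 + 4·12 + 15)/6 = 72/6 = 12; σ²_Statistical analysis = ((15−9)/6)² = 1.000

Forward pass:
ES_Order reagents = 0; EF_Order reagents = 13
ES_Equipment setup = 13; EF_Equipment setup = 13+7 = 20
ES_Calibration = 13; EF_Calibration = 13+12 = 25
ES_Sample prep = 13; EF_Sample prep = 13+14 = 27
ES_Run assay = 13; EF_Run assay = 13+11 = 24
ES_Incubation = max(EF_Order reagents=13, EF_Calibration=25) = 25; EF_Incubation = 25+10 = 35
ES_Imaging = max(EF_Equipment setup=20, EF_Calibration=25) = 25; EF_Imaging = 25+14 = 39
ES_Data extraction = max(EF_Order reagents=13, EF_Equipment setup=20) = 20; EF_Data extraction = 20+12 = 32
ES_Statistical analysis = max(EF_Sample prep=27, EF_Run assay=24, EF_Incubation=35, EF_Imaging=39, EF_Data extraction=32) = 39; EF_Statistical analysis = 39+12 = 51
Expected project duration μ = 51 days. Critical path: Order reagents → Calibration → Imaging → Statistical analysis.

Variance along critical path = 1.778 + 0.444 + 1.000 + 1.000 = 4.222; σ = √4.222 = 2.055 days.
Z = (48 − 51) / 2.055 = -1.460
P(T ≤ 48) = Φ(-1.460) ≈ 0.072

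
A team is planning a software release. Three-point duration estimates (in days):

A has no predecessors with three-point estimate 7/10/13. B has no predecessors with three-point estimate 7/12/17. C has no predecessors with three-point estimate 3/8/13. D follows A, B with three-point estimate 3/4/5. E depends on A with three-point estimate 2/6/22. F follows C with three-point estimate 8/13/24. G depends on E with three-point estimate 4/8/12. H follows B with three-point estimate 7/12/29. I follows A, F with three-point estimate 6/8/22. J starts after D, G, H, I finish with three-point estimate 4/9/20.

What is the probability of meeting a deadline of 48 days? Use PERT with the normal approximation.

te_A = (7 + 4·10 + 13)/6 = 60/6 = 10; σ²_A = ((13−7)/6)² = 1.000
te_B = (7 + 4·12 + 17)/6 = 72/6 = 12; σ²_B = ((17−7)/6)² = 2.778
te_C = (3 + 4·8 + 13)/6 = 48/6 = 8; σ²_C = ((13−3)/6)² = 2.778
te_D = (3 + 4·4 + 5)/6 = 24/6 = 4; σ²_D = ((5−3)/6)² = 0.111
te_E = (2 + 4·6 + 22)/6 = 48/6 = 8; σ²_E = ((22−2)/6)² = 11.111
te_F = (8 + 4·13 + 24)/6 = 84/6 = 14; σ²_F = ((24−8)/6)² = 7.111
te_G = (4 + 4·8 + 12)/6 = 48/6 = 8; σ²_G = ((12−4)/6)² = 1.778
te_H = (7 + 4·12 + 29)/6 = 84/6 = 14; σ²_H = ((29−7)/6)² = 13.444
te_I = (6 + 4·8 + 22)/6 = 60/6 = 10; σ²_I = ((22−6)/6)² = 7.111
te_J = (4 + 4·9 + 20)/6 = 60/6 = 10; σ²_J = ((20−4)/6)² = 7.111

Forward pass:
ES_A = 0; EF_A = 10
ES_B = 0; EF_B = 12
ES_C = 0; EF_C = 8
ES_D = max(EF_A=10, EF_B=12) = 12; EF_D = 12+4 = 16
ES_E = 10; EF_E = 10+8 = 18
ES_F = 8; EF_F = 8+14 = 22
ES_G = 18; EF_G = 18+8 = 26
ES_H = 12; EF_H = 12+14 = 26
ES_I = max(EF_A=10, EF_F=22) = 22; EF_I = 22+10 = 32
ES_J = max(EF_D=16, EF_G=26, EF_H=26, EF_I=32) = 32; EF_J = 32+10 = 42
Expected project duration μ = 42 days. Critical path: C → F → I → J.

Variance along critical path = 2.778 + 7.111 + 7.111 + 7.111 = 24.111; σ = √24.111 = 4.910 days.
Z = (48 − 42) / 4.910 = 1.222
P(T ≤ 48) = Φ(1.222) ≈ 0.889

0.889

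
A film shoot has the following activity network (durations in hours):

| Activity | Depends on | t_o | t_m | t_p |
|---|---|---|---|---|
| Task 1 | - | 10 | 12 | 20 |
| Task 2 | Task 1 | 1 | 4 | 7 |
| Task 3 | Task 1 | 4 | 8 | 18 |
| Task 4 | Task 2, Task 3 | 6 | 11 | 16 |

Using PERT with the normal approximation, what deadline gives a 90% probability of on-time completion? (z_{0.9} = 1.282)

te_Task 1 = (10 + 4·12 + 20)/6 = 78/6 = 13; σ²_Task 1 = ((20−10)/6)² = 2.778
te_Task 2 = (1 + 4·4 + 7)/6 = 24/6 = 4; σ²_Task 2 = ((7−1)/6)² = 1.000
te_Task 3 = (4 + 4·8 + 18)/6 = 54/6 = 9; σ²_Task 3 = ((18−4)/6)² = 5.444
te_Task 4 = (6 + 4·11 + 16)/6 = 66/6 = 11; σ²_Task 4 = ((16−6)/6)² = 2.778

Forward pass:
ES_Task 1 = 0; EF_Task 1 = 13
ES_Task 2 = 13; EF_Task 2 = 13+4 = 17
ES_Task 3 = 13; EF_Task 3 = 13+9 = 22
ES_Task 4 = max(EF_Task 2=17, EF_Task 3=22) = 22; EF_Task 4 = 22+11 = 33
Expected project duration μ = 33 hours. Critical path: Task 1 → Task 3 → Task 4.

Variance along critical path = 2.778 + 5.444 + 2.778 = 11.000; σ = 3.317 hours.
D = μ + z·σ = 33 + 1.282·3.317 = 37.3 hours

37.3 hours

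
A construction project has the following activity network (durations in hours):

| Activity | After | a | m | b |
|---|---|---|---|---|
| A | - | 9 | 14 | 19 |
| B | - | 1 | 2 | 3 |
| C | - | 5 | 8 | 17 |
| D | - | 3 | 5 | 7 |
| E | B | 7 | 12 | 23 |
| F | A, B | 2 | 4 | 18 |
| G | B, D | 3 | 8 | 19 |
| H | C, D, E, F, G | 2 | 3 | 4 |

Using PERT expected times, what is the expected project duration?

te_A = (9 + 4·14 + 19)/6 = 84/6 = 14
te_B = (1 + 4·2 + 3)/6 = 12/6 = 2
te_C = (5 + 4·8 + 17)/6 = 54/6 = 9
te_D = (3 + 4·5 + 7)/6 = 30/6 = 5
te_E = (7 + 4·12 + 23)/6 = 78/6 = 13
te_F = (2 + 4·4 + 18)/6 = 36/6 = 6
te_G = (3 + 4·8 + 19)/6 = 54/6 = 9
te_H = (2 + 4·3 + 4)/6 = 18/6 = 3

Forward pass:
ES_A = 0; EF_A = 14
ES_B = 0; EF_B = 2
ES_C = 0; EF_C = 9
ES_D = 0; EF_D = 5
ES_E = 2; EF_E = 2+13 = 15
ES_F = max(EF_A=14, EF_B=2) = 14; EF_F = 14+6 = 20
ES_G = max(EF_B=2, EF_D=5) = 5; EF_G = 5+9 = 14
ES_H = max(EF_C=9, EF_D=5, EF_E=15, EF_F=20, EF_G=14) = 20; EF_H = 20+3 = 23
Expected project duration μ = 23 hours. Critical path: A → F → H.

23 hours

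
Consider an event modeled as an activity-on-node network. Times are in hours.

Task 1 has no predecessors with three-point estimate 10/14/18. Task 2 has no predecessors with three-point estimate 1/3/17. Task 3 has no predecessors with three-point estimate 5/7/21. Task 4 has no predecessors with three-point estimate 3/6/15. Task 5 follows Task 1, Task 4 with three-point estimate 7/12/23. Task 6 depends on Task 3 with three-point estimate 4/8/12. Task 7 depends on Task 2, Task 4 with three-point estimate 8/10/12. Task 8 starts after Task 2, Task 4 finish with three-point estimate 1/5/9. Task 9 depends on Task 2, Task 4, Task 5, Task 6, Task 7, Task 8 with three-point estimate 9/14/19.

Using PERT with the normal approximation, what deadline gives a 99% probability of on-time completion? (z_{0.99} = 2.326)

te_Task 1 = (10 + 4·14 + 18)/6 = 84/6 = 14; σ²_Task 1 = ((18−10)/6)² = 1.778
te_Task 2 = (1 + 4·3 + 17)/6 = 30/6 = 5; σ²_Task 2 = ((17−1)/6)² = 7.111
te_Task 3 = (5 + 4·7 + 21)/6 = 54/6 = 9; σ²_Task 3 = ((21−5)/6)² = 7.111
te_Task 4 = (3 + 4·6 + 15)/6 = 42/6 = 7; σ²_Task 4 = ((15−3)/6)² = 4.000
te_Task 5 = (7 + 4·12 + 23)/6 = 78/6 = 13; σ²_Task 5 = ((23−7)/6)² = 7.111
te_Task 6 = (4 + 4·8 + 12)/6 = 48/6 = 8; σ²_Task 6 = ((12−4)/6)² = 1.778
te_Task 7 = (8 + 4·10 + 12)/6 = 60/6 = 10; σ²_Task 7 = ((12−8)/6)² = 0.444
te_Task 8 = (1 + 4·5 + 9)/6 = 30/6 = 5; σ²_Task 8 = ((9−1)/6)² = 1.778
te_Task 9 = (9 + 4·14 + 19)/6 = 84/6 = 14; σ²_Task 9 = ((19−9)/6)² = 2.778

Forward pass:
ES_Task 1 = 0; EF_Task 1 = 14
ES_Task 2 = 0; EF_Task 2 = 5
ES_Task 3 = 0; EF_Task 3 = 9
ES_Task 4 = 0; EF_Task 4 = 7
ES_Task 5 = max(EF_Task 1=14, EF_Task 4=7) = 14; EF_Task 5 = 14+13 = 27
ES_Task 6 = 9; EF_Task 6 = 9+8 = 17
ES_Task 7 = max(EF_Task 2=5, EF_Task 4=7) = 7; EF_Task 7 = 7+10 = 17
ES_Task 8 = max(EF_Task 2=5, EF_Task 4=7) = 7; EF_Task 8 = 7+5 = 12
ES_Task 9 = max(EF_Task 2=5, EF_Task 4=7, EF_Task 5=27, EF_Task 6=17, EF_Task 7=17, EF_Task 8=12) = 27; EF_Task 9 = 27+14 = 41
Expected project duration μ = 41 hours. Critical path: Task 1 → Task 5 → Task 9.

Variance along critical path = 1.778 + 7.111 + 2.778 = 11.667; σ = 3.416 hours.
D = μ + z·σ = 41 + 2.326·3.416 = 48.9 hours

48.9 hours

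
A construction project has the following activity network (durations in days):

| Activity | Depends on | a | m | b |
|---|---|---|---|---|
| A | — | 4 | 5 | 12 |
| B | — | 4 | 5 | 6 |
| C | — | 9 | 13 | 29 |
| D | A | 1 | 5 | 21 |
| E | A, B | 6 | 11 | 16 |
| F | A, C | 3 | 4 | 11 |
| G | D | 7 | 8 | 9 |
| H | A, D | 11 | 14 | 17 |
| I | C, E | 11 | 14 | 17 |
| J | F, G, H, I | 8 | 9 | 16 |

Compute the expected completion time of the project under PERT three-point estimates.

41 days

te_A = (4 + 4·5 + 12)/6 = 36/6 = 6
te_B = (4 + 4·5 + 6)/6 = 30/6 = 5
te_C = (9 + 4·13 + 29)/6 = 90/6 = 15
te_D = (1 + 4·5 + 21)/6 = 42/6 = 7
te_E = (6 + 4·11 + 16)/6 = 66/6 = 11
te_F = (3 + 4·4 + 11)/6 = 30/6 = 5
te_G = (7 + 4·8 + 9)/6 = 48/6 = 8
te_H = (11 + 4·14 + 17)/6 = 84/6 = 14
te_I = (11 + 4·14 + 17)/6 = 84/6 = 14
te_J = (8 + 4·9 + 16)/6 = 60/6 = 10

Forward pass:
ES_A = 0; EF_A = 6
ES_B = 0; EF_B = 5
ES_C = 0; EF_C = 15
ES_D = 6; EF_D = 6+7 = 13
ES_E = max(EF_A=6, EF_B=5) = 6; EF_E = 6+11 = 17
ES_F = max(EF_A=6, EF_C=15) = 15; EF_F = 15+5 = 20
ES_G = 13; EF_G = 13+8 = 21
ES_H = max(EF_A=6, EF_D=13) = 13; EF_H = 13+14 = 27
ES_I = max(EF_C=15, EF_E=17) = 17; EF_I = 17+14 = 31
ES_J = max(EF_F=20, EF_G=21, EF_H=27, EF_I=31) = 31; EF_J = 31+10 = 41
Expected project duration μ = 41 days. Critical path: A → E → I → J.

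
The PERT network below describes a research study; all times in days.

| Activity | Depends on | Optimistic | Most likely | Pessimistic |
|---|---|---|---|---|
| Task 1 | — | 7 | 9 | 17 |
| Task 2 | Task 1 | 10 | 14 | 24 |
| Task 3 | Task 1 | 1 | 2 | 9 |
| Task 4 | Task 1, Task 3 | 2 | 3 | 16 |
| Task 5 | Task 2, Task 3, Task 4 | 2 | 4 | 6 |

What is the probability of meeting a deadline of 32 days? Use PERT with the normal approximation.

0.846

te_Task 1 = (7 + 4·9 + 17)/6 = 60/6 = 10; σ²_Task 1 = ((17−7)/6)² = 2.778
te_Task 2 = (10 + 4·14 + 24)/6 = 90/6 = 15; σ²_Task 2 = ((24−10)/6)² = 5.444
te_Task 3 = (1 + 4·2 + 9)/6 = 18/6 = 3; σ²_Task 3 = ((9−1)/6)² = 1.778
te_Task 4 = (2 + 4·3 + 16)/6 = 30/6 = 5; σ²_Task 4 = ((16−2)/6)² = 5.444
te_Task 5 = (2 + 4·4 + 6)/6 = 24/6 = 4; σ²_Task 5 = ((6−2)/6)² = 0.444

Forward pass:
ES_Task 1 = 0; EF_Task 1 = 10
ES_Task 2 = 10; EF_Task 2 = 10+15 = 25
ES_Task 3 = 10; EF_Task 3 = 10+3 = 13
ES_Task 4 = max(EF_Task 1=10, EF_Task 3=13) = 13; EF_Task 4 = 13+5 = 18
ES_Task 5 = max(EF_Task 2=25, EF_Task 3=13, EF_Task 4=18) = 25; EF_Task 5 = 25+4 = 29
Expected project duration μ = 29 days. Critical path: Task 1 → Task 2 → Task 5.

Variance along critical path = 2.778 + 5.444 + 0.444 = 8.667; σ = √8.667 = 2.944 days.
Z = (32 − 29) / 2.944 = 1.019
P(T ≤ 32) = Φ(1.019) ≈ 0.846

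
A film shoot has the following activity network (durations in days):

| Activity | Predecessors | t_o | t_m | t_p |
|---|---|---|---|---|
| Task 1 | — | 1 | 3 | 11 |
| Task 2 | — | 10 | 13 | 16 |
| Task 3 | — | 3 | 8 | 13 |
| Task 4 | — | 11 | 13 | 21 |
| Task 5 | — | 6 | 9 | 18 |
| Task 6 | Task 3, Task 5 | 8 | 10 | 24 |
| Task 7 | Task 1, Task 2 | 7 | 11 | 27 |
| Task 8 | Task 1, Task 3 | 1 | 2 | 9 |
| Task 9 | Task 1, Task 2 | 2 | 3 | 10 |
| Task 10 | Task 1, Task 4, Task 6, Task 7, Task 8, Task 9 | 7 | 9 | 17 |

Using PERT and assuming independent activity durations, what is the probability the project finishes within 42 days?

te_Task 1 = (1 + 4·3 + 11)/6 = 24/6 = 4; σ²_Task 1 = ((11−1)/6)² = 2.778
te_Task 2 = (10 + 4·13 + 16)/6 = 78/6 = 13; σ²_Task 2 = ((16−10)/6)² = 1.000
te_Task 3 = (3 + 4·8 + 13)/6 = 48/6 = 8; σ²_Task 3 = ((13−3)/6)² = 2.778
te_Task 4 = (11 + 4·13 + 21)/6 = 84/6 = 14; σ²_Task 4 = ((21−11)/6)² = 2.778
te_Task 5 = (6 + 4·9 + 18)/6 = 60/6 = 10; σ²_Task 5 = ((18−6)/6)² = 4.000
te_Task 6 = (8 + 4·10 + 24)/6 = 72/6 = 12; σ²_Task 6 = ((24−8)/6)² = 7.111
te_Task 7 = (7 + 4·11 + 27)/6 = 78/6 = 13; σ²_Task 7 = ((27−7)/6)² = 11.111
te_Task 8 = (1 + 4·2 + 9)/6 = 18/6 = 3; σ²_Task 8 = ((9−1)/6)² = 1.778
te_Task 9 = (2 + 4·3 + 10)/6 = 24/6 = 4; σ²_Task 9 = ((10−2)/6)² = 1.778
te_Task 10 = (7 + 4·9 + 17)/6 = 60/6 = 10; σ²_Task 10 = ((17−7)/6)² = 2.778

Forward pass:
ES_Task 1 = 0; EF_Task 1 = 4
ES_Task 2 = 0; EF_Task 2 = 13
ES_Task 3 = 0; EF_Task 3 = 8
ES_Task 4 = 0; EF_Task 4 = 14
ES_Task 5 = 0; EF_Task 5 = 10
ES_Task 6 = max(EF_Task 3=8, EF_Task 5=10) = 10; EF_Task 6 = 10+12 = 22
ES_Task 7 = max(EF_Task 1=4, EF_Task 2=13) = 13; EF_Task 7 = 13+13 = 26
ES_Task 8 = max(EF_Task 1=4, EF_Task 3=8) = 8; EF_Task 8 = 8+3 = 11
ES_Task 9 = max(EF_Task 1=4, EF_Task 2=13) = 13; EF_Task 9 = 13+4 = 17
ES_Task 10 = max(EF_Task 1=4, EF_Task 4=14, EF_Task 6=22, EF_Task 7=26, EF_Task 8=11, EF_Task 9=17) = 26; EF_Task 10 = 26+10 = 36
Expected project duration μ = 36 days. Critical path: Task 2 → Task 7 → Task 10.

Variance along critical path = 1.000 + 11.111 + 2.778 = 14.889; σ = √14.889 = 3.859 days.
Z = (42 − 36) / 3.859 = 1.555
P(T ≤ 42) = Φ(1.555) ≈ 0.940

0.940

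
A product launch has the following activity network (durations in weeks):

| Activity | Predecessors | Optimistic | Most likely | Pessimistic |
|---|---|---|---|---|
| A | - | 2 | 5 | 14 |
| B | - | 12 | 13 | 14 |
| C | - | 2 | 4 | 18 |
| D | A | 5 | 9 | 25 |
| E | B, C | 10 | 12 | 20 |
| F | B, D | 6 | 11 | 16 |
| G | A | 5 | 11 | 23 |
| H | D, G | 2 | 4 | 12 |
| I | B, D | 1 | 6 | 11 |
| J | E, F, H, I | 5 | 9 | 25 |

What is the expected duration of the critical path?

te_A = (2 + 4·5 + 14)/6 = 36/6 = 6
te_B = (12 + 4·13 + 14)/6 = 78/6 = 13
te_C = (2 + 4·4 + 18)/6 = 36/6 = 6
te_D = (5 + 4·9 + 25)/6 = 66/6 = 11
te_E = (10 + 4·12 + 20)/6 = 78/6 = 13
te_F = (6 + 4·11 + 16)/6 = 66/6 = 11
te_G = (5 + 4·11 + 23)/6 = 72/6 = 12
te_H = (2 + 4·4 + 12)/6 = 30/6 = 5
te_I = (1 + 4·6 + 11)/6 = 36/6 = 6
te_J = (5 + 4·9 + 25)/6 = 66/6 = 11

Forward pass:
ES_A = 0; EF_A = 6
ES_B = 0; EF_B = 13
ES_C = 0; EF_C = 6
ES_D = 6; EF_D = 6+11 = 17
ES_E = max(EF_B=13, EF_C=6) = 13; EF_E = 13+13 = 26
ES_F = max(EF_B=13, EF_D=17) = 17; EF_F = 17+11 = 28
ES_G = 6; EF_G = 6+12 = 18
ES_H = max(EF_D=17, EF_G=18) = 18; EF_H = 18+5 = 23
ES_I = max(EF_B=13, EF_D=17) = 17; EF_I = 17+6 = 23
ES_J = max(EF_E=26, EF_F=28, EF_H=23, EF_I=23) = 28; EF_J = 28+11 = 39
Expected project duration μ = 39 weeks. Critical path: A → D → F → J.

39 weeks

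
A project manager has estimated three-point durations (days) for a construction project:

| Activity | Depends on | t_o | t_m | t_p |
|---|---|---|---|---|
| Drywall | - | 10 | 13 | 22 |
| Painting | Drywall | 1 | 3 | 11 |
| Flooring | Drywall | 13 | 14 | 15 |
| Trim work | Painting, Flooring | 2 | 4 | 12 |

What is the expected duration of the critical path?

33 days

te_Drywall = (10 + 4·13 + 22)/6 = 84/6 = 14
te_Painting = (1 + 4·3 + 11)/6 = 24/6 = 4
te_Flooring = (13 + 4·14 + 15)/6 = 84/6 = 14
te_Trim work = (2 + 4·4 + 12)/6 = 30/6 = 5

Forward pass:
ES_Drywall = 0; EF_Drywall = 14
ES_Painting = 14; EF_Painting = 14+4 = 18
ES_Flooring = 14; EF_Flooring = 14+14 = 28
ES_Trim work = max(EF_Painting=18, EF_Flooring=28) = 28; EF_Trim work = 28+5 = 33
Expected project duration μ = 33 days. Critical path: Drywall → Flooring → Trim work.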